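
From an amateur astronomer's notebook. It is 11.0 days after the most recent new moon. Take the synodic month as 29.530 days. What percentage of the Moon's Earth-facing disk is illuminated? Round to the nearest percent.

Phase angle: θ = 360°·(11.0 d)/(29.530 d) = 134.1°.
With cos θ = (-0.696), the lit fraction is (1 − (-0.696))/2 ≈ 0.848, so 85%.

85%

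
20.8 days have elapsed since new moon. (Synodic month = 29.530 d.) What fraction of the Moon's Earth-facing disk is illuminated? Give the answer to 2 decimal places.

Phase angle: θ = 360°·(20.8 d)/(29.530 d) = 253.6°.
Illuminated fraction = (1 − cos 253.6°)/2 = (1 − (-0.283))/2 ≈ 0.641.

0.64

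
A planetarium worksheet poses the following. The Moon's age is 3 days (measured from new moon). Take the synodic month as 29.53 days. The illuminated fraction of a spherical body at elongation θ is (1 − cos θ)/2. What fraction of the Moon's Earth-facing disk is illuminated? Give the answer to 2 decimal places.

The Moon has covered 3/29.53 of its cycle, so θ ≈ 360° × 3/29.53 = 36.6°.
Illuminated fraction = (1 − cos 36.6°)/2 = (1 − 0.803)/2 ≈ 0.098.

0.10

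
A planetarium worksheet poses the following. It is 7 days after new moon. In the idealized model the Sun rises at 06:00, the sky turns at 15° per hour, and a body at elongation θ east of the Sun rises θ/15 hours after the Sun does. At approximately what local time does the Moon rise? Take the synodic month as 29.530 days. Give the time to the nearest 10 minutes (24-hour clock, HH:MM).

The Moon has covered 7/29.530 of its cycle, so θ ≈ 360° × 7/29.530 = 85.3°.
The Moon trails the Sun by θ/15 = 85.3/15 ≈ 5.69 hours.
06:00 + 5.689 h ≈ 11:41 → 11:40 to the nearest ten minutes.

11:40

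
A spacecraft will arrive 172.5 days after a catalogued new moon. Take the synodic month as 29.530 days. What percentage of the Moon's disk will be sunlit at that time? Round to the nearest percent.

Reduce mod P: 172.5 − 5×29.530 = 24.85 d into the current lunation.
The Moon has covered 24.85/29.530 of its cycle, so θ ≈ 360° × 24.85/29.530 = 302.9°.
With cos θ = 0.544, the lit fraction is (1 − 0.544)/2 ≈ 0.228, so 23%.

23%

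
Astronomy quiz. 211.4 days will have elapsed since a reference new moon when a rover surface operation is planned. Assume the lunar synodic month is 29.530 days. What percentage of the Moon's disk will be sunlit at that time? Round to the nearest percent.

23%

211.4 d spans 7 complete synodic months (7 × 29.530 = 206.71 d) plus 4.69 d.
Elongation θ = 360° × 4.69/29.530 ≈ 57.2°.
Illuminated fraction = (1 − cos 57.2°)/2 = (1 − 0.542)/2 ≈ 0.229, so 23%.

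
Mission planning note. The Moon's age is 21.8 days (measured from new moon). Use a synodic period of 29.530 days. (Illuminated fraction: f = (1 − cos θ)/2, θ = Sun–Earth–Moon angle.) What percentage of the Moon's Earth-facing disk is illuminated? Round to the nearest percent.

54%

The Moon has covered 21.8/29.530 of its cycle, so θ ≈ 360° × 21.8/29.530 = 265.8°.
With cos θ = (-0.074), the lit fraction is (1 − (-0.074))/2 ≈ 0.537, so 54%.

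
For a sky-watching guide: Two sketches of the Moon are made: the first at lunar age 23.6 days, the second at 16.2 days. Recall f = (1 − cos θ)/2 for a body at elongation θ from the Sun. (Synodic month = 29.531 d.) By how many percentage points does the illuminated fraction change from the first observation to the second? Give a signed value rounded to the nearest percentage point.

+63 percentage points

θ₁ = 360° × 23.6/29.531 = 287.7°, f₁ = (1 − cos θ₁)/2 = 0.348.
θ₂ = 360° × 16.2/29.531 = 197.5°, f₂ = (1 − cos θ₂)/2 = 0.977.
Change = f₂ − f₁ = +0.629 → +63 percentage points.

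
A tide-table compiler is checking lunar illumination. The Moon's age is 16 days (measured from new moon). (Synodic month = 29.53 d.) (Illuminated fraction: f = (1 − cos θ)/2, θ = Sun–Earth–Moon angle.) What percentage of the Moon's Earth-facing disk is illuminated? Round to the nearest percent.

98%

Phase angle: θ = 360°·(16 d)/(29.53 d) = 195.1°.
With cos θ = (-0.966), the lit fraction is (1 − (-0.966))/2 ≈ 0.983, so 98%.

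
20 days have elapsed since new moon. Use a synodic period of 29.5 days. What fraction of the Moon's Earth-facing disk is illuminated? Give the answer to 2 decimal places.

0.72

Phase angle: θ = 360°·(20 d)/(29.5 d) = 244.1°.
Illuminated fraction = (1 − cos 244.1°)/2 = (1 − (-0.437))/2 ≈ 0.719.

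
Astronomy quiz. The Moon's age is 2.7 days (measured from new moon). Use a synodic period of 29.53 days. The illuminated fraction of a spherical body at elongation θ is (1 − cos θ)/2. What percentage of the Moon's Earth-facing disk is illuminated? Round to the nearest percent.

The Moon has covered 2.7/29.53 of its cycle, so θ ≈ 360° × 2.7/29.53 = 32.9°.
With cos θ = 0.839, the lit fraction is (1 − 0.839)/2 ≈ 0.080, so 8%.

8%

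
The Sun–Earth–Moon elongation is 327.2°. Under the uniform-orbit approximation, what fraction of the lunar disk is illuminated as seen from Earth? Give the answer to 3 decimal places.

Half-versine of 327.2°: (1 − 0.841)/2 = 0.080.

0.080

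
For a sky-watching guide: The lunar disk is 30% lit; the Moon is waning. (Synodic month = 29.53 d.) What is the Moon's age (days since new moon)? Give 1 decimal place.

From f = (1 − cos θ)/2: cos θ = 1 − 2×0.30 = 0.400; arccos → 66.4°.
Waning ⇒ past full, so θ = 360° − 66.4° = 293.6°.
At 360°/29.53 d per day, 293.6° corresponds to 24.08 days.

24.1 days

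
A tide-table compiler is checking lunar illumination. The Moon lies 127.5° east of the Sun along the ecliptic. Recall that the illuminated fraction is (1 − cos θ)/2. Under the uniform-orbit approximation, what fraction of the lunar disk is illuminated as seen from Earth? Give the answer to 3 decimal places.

0.804

Half-versine of 127.5°: (1 − (-0.609))/2 = 0.804.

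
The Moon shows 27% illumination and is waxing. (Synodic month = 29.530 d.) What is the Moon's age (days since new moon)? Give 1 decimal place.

5.1 days

cos θ = 1 − 2f = 0.460, giving a principal value of 62.6°.
The Moon is waxing (0°–180°), so θ = 62.6° directly.
At 360°/29.530 d per day, 62.6° corresponds to 5.14 days.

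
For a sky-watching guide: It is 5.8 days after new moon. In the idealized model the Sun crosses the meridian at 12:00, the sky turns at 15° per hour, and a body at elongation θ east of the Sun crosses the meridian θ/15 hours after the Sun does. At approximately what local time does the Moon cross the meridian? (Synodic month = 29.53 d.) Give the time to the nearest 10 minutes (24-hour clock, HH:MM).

Elongation θ = 360° × 5.8/29.53 ≈ 70.7°.
The Moon trails the Sun by θ/15 = 70.7/15 ≈ 4.71 hours.
12:00 + 4.714 h ≈ 16:43 → 16:40 to the nearest ten minutes.

16:40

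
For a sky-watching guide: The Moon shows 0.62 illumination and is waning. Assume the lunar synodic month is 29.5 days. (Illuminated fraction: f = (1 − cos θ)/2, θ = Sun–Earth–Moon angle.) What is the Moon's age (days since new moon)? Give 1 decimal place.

From f = (1 − cos θ)/2: cos θ = 1 − 2×0.62 = -0.240; arccos → 103.9°.
A waning Moon lies in 180°–360°, so θ = 360° − 103.9° = 256.1°.
Age = 29.5 × 256.1°/360° ≈ 20.99 days.

21.0 days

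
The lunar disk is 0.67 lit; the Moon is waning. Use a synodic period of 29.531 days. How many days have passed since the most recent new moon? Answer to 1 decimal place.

From f = (1 − cos θ)/2: cos θ = 1 − 2×0.67 = -0.340; arccos → 109.9°.
Since the Moon is past full (waning), take the reflex angle: θ = 360° − 109.9° = 250.1°.
At 360°/29.531 d per day, 250.1° corresponds to 20.52 days.

20.5 days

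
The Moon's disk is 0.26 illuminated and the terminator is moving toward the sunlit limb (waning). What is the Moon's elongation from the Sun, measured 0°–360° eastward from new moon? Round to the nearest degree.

299°

Invert f = (1 − cos θ)/2 to get cos θ = 1 − 2(0.26) = 0.480, hence θ₀ = arccos 0.480 = 61.3°.
Waning ⇒ past full, so θ = 360° − 61.3° = 298.7°.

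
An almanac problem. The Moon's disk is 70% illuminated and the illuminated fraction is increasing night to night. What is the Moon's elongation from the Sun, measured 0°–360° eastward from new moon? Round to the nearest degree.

Invert f = (1 − cos θ)/2 to get cos θ = 1 − 2(0.70) = -0.400, hence θ₀ = arccos -0.400 = 113.6°.
Before full moon the principal value applies: θ = 113.6°.

114°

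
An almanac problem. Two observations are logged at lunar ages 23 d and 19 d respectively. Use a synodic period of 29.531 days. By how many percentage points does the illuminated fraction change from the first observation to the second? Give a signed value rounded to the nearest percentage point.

First observation: θ = 360°·23/29.531 = 280.4°, so f = 0.410.
Second observation: θ = 231.6°, f = 0.810.
Δf = 0.810 − 0.410 = +0.401, i.e. +40 pp.

+40 pp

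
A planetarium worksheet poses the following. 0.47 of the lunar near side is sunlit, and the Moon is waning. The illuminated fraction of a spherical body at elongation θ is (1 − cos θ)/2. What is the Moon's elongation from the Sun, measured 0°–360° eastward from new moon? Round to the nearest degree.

273°

Invert f = (1 − cos θ)/2 to get cos θ = 1 − 2(0.47) = 0.060, hence θ₀ = arccos 0.060 = 86.6°.
A waning Moon lies in 180°–360°, so θ = 360° − 86.6° = 273.4°.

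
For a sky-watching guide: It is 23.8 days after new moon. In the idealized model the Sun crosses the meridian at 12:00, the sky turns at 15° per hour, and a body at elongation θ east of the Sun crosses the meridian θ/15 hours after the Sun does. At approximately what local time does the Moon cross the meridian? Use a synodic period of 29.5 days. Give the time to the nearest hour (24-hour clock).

Elongation θ = 360° × 23.8/29.5 ≈ 290.4°.
At 15° of sky rotation per hour, 290.4° corresponds to a 19.36 h lag.
12:00 + 19.36 h ≈ 07:22 → 07:00 to the nearest hour.

07:00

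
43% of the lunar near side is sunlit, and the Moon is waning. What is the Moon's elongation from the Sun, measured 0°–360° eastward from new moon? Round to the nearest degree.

cos θ = 1 − 2f = 0.140, giving a principal value of 82.0°.
Since the Moon is past full (waning), take the reflex angle: θ = 360° − 82.0° = 278.0°.

278°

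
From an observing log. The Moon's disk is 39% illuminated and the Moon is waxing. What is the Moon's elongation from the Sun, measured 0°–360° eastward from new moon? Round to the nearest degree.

77°

Invert f = (1 − cos θ)/2 to get cos θ = 1 − 2(0.39) = 0.220, hence θ₀ = arccos 0.220 = 77.3°.
The Moon is waxing (0°–180°), so θ = 77.3° directly.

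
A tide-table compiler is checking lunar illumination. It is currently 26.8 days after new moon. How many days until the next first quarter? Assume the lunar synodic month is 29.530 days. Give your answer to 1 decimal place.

10.1 days

First quarter occurs at elongation 90°, i.e. at age 29.530 × 90/360 = 7.383 d.
Already past this cycle's first quarter; the next is at 7.383 + 29.530 = 36.913 d, so 36.913 − 26.8 = 10.113 days.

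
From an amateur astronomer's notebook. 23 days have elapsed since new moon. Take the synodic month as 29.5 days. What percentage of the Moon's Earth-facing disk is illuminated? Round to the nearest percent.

41%

Phase angle: θ = 360°·(23 d)/(29.5 d) = 280.7°.
With cos θ = 0.185, the lit fraction is (1 − 0.185)/2 ≈ 0.407, so 41%.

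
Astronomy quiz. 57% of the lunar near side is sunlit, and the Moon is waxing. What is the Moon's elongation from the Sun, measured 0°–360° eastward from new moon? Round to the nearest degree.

Invert f = (1 − cos θ)/2 to get cos θ = 1 − 2(0.57) = -0.140, hence θ₀ = arccos -0.140 = 98.0°.
Before full moon the principal value applies: θ = 98.0°.

98°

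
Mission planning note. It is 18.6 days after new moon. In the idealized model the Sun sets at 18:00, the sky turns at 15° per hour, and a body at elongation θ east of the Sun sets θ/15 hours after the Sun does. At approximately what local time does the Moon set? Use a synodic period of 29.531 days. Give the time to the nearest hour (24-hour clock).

Phase angle: θ = 360°·(18.6 d)/(29.531 d) = 226.7°.
Delay after the Sun = 226.7° / (15°/h) ≈ 15.12 h.
18:00 + 15.12 h ≈ 09:07 → 09:00 to the nearest hour.

09:00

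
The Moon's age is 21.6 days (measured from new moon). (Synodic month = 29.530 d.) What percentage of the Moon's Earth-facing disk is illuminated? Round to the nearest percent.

56%

The Moon has covered 21.6/29.530 of its cycle, so θ ≈ 360° × 21.6/29.530 = 263.3°.
With cos θ = (-0.116), the lit fraction is (1 − (-0.116))/2 ≈ 0.558, so 56%.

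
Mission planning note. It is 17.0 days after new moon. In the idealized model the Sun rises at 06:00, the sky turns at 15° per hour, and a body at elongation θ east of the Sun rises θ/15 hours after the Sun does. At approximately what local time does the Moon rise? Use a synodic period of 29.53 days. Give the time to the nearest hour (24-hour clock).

The Moon has covered 17.0/29.53 of its cycle, so θ ≈ 360° × 17.0/29.53 = 207.2°.
The Moon trails the Sun by θ/15 = 207.2/15 ≈ 13.82 hours.
06:00 + 13.82 h ≈ 19:49 → 20:00 to the nearest hour.

20:00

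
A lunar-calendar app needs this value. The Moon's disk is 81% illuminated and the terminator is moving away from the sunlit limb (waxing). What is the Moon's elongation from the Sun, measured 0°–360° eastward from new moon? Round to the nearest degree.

cos θ = 1 − 2f = -0.620, giving a principal value of 128.3°.
The Moon is waxing (0°–180°), so θ = 128.3° directly.

128°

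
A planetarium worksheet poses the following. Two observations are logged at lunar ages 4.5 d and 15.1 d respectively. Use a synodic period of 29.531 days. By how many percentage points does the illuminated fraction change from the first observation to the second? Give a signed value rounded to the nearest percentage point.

+79 percentage points

θ₁ = 360° × 4.5/29.531 = 54.9°, f₁ = (1 − cos θ₁)/2 = 0.212.
θ₂ = 360° × 15.1/29.531 = 184.1°, f₂ = (1 − cos θ₂)/2 = 0.999.
Change = f₂ − f₁ = +0.787 → +79 percentage points.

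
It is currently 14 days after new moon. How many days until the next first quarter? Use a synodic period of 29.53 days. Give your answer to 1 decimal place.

22.9 days

First quarter occurs at elongation 90°, i.e. at age 29.53 × 90/360 = 7.383 d.
Already past this cycle's first quarter; the next is at 7.383 + 29.53 = 36.913 d, so 36.913 − 14 = 22.913 days.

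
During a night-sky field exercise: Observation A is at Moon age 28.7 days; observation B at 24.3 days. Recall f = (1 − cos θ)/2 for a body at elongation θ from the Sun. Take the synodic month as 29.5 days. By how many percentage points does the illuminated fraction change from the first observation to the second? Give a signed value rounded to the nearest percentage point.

First observation: θ = 360°·28.7/29.5 = 350.2°, so f = 0.007.
Second observation: θ = 296.5°, f = 0.277.
Δf = 0.277 − 0.007 = +0.269, i.e. +27 pp.

+27 percentage points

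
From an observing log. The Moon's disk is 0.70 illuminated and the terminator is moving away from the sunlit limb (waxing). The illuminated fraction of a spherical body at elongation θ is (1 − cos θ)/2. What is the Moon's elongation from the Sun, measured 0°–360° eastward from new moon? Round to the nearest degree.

114°

cos θ = 1 − 2f = -0.400, giving a principal value of 113.6°.
The Moon is waxing (0°–180°), so θ = 113.6° directly.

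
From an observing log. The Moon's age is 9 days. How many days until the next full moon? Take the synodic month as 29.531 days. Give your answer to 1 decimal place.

Full moon is 0.5 of the way through the cycle: age 0.5 × 29.531 = 14.765 d.
That is 14.765 − 9 = 5.765 days ahead.

5.8 days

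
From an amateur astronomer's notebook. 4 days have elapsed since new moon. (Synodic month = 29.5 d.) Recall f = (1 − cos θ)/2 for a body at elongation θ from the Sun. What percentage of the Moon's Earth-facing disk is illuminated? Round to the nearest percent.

17%

Phase angle: θ = 360°·(4 d)/(29.5 d) = 48.8°.
Illuminated fraction = (1 − cos 48.8°)/2 = (1 − 0.659)/2 ≈ 0.171, so 17%.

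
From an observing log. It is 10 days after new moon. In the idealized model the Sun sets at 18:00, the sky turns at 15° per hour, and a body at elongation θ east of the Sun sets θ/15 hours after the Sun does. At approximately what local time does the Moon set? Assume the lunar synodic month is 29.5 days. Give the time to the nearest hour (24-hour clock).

The Moon has covered 10/29.5 of its cycle, so θ ≈ 360° × 10/29.5 = 122.0°.
Delay after the Sun = 122.0° / (15°/h) ≈ 8.14 h.
18:00 + 8.14 h ≈ 02:08 → 02:00 to the nearest hour.

02:00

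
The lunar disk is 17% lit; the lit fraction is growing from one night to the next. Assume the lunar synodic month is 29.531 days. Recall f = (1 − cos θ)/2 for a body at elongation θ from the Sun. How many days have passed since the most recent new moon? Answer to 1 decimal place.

4.0 days

cos θ = 1 − 2f = 0.660, giving a principal value of 48.7°.
The Moon is waxing (0°–180°), so θ = 48.7° directly.
That fraction of the synodic month is 48.7/360 × 29.531 d ≈ 3.99 d.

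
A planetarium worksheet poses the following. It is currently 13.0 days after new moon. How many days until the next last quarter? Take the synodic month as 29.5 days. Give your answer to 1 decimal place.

9.1 days

Last quarter is 0.75 of the way through the cycle: age 0.75 × 29.5 = 22.125 d.
So 9.125 days remain (22.125 − 13.0).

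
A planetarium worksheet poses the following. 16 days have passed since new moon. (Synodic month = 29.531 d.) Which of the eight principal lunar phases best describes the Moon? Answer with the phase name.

At 16/29.531 of the cycle, θ ≈ 195° — the full moon range.

full moon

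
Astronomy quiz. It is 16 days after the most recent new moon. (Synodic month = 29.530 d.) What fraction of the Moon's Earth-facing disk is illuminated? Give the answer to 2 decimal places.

0.98

The Moon has covered 16/29.530 of its cycle, so θ ≈ 360° × 16/29.530 = 195.1°.
cos 195.1° = (-0.966), so f = (1 − (-0.966))/2 = 0.983.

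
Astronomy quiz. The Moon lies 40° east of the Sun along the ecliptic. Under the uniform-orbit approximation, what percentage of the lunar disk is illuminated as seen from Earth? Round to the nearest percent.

12%

f = (1 − cos 40°)/2 = (1 − 0.766)/2 ≈ 0.117, i.e. 12%.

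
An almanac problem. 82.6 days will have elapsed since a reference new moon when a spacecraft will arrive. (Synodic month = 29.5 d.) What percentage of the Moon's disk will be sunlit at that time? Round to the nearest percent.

35%

82.6 d spans 2 complete synodic months (2 × 29.5 = 59.00 d) plus 23.60 d.
Phase angle: θ = 360°·(23.60 d)/(29.5 d) = 288.0°.
Illuminated fraction = (1 − cos 288.0°)/2 = (1 − 0.309)/2 ≈ 0.345, so 35%.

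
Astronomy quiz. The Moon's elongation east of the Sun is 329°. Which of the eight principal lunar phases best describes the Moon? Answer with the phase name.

329° lies in the waning crescent sector of the 8-phase cycle.

waning crescent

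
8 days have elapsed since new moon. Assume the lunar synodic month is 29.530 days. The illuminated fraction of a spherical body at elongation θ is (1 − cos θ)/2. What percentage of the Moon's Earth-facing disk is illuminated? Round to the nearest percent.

57%

Phase angle: θ = 360°·(8 d)/(29.530 d) = 97.5°.
With cos θ = (-0.131), the lit fraction is (1 − (-0.131))/2 ≈ 0.566, so 57%.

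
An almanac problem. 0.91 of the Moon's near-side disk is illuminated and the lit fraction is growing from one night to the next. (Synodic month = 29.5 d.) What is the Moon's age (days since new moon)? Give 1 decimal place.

From f = (1 − cos θ)/2: cos θ = 1 − 2×0.91 = -0.820; arccos → 145.1°.
Waxing ⇒ before full, so θ = 145.1°.
Age = 29.5 × 145.1°/360° ≈ 11.89 days.

11.9 days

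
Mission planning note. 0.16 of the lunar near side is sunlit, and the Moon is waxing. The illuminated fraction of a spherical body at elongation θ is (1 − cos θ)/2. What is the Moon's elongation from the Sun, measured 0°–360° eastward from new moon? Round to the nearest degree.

47°

Invert f = (1 − cos θ)/2 to get cos θ = 1 − 2(0.16) = 0.680, hence θ₀ = arccos 0.680 = 47.2°.
Waxing ⇒ before full, so θ = 47.2°.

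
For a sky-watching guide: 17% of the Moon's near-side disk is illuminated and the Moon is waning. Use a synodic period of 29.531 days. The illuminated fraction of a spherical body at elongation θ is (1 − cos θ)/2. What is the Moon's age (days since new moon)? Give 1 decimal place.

cos θ = 1 − 2f = 0.660, giving a principal value of 48.7°.
Since the Moon is past full (waning), take the reflex angle: θ = 360° − 48.7° = 311.3°.
That fraction of the synodic month is 311.3/360 × 29.531 d ≈ 25.54 d.

25.5 days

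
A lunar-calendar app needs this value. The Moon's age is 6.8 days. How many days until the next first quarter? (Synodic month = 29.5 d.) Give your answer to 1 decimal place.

First quarter is 0.25 of the way through the cycle: age 0.25 × 29.5 = 7.375 d.
That is 7.375 − 6.8 = 0.575 days ahead.

0.6 days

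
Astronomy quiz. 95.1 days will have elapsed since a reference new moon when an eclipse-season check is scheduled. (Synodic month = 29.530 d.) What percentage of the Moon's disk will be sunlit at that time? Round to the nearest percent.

41%

Reduce mod P: 95.1 − 3×29.530 = 6.51 d into the current lunation.
Phase angle: θ = 360°·(6.51 d)/(29.530 d) = 79.4°.
With cos θ = 0.185, the lit fraction is (1 − 0.185)/2 ≈ 0.408, so 41%.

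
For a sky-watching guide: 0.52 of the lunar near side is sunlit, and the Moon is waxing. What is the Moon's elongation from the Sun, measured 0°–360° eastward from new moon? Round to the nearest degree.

92°

cos θ = 1 − 2f = -0.040, giving a principal value of 92.3°.
Before full moon the principal value applies: θ = 92.3°.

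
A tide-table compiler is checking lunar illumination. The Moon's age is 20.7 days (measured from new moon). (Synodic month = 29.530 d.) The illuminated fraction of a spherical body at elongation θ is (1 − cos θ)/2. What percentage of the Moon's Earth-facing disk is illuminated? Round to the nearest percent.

65%

Phase angle: θ = 360°·(20.7 d)/(29.530 d) = 252.4°.
With cos θ = (-0.303), the lit fraction is (1 − (-0.303))/2 ≈ 0.652, so 65%.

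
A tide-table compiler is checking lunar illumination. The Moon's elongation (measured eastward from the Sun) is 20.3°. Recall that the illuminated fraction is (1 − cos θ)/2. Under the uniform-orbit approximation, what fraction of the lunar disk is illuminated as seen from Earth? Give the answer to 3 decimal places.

Half-versine of 20.3°: (1 − 0.938)/2 = 0.031.

0.031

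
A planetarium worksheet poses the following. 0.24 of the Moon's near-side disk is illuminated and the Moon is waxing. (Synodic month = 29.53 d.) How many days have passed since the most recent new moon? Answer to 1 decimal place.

From f = (1 − cos θ)/2: cos θ = 1 − 2×0.24 = 0.520; arccos → 58.7°.
Waxing ⇒ before full, so θ = 58.7°.
At 360°/29.53 d per day, 58.7° corresponds to 4.81 days.

4.8 days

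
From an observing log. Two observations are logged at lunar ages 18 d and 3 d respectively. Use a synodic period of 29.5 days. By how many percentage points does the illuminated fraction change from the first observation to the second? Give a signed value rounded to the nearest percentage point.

-79 pp

First observation: θ = 360°·18/29.5 = 219.7°, so f = 0.885.
Second observation: θ = 36.6°, f = 0.099.
Δf = 0.099 − 0.885 = -0.786, i.e. -79 pp.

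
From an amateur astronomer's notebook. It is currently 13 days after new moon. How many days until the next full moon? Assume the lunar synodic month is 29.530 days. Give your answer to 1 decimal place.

1.8 days

Full moon occurs at elongation 180°, i.e. at age 29.530 × 180/360 = 14.765 d.
So 1.765 days remain (14.765 − 13).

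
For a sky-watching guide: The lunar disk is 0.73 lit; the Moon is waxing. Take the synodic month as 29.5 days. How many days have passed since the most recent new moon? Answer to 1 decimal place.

Invert f = (1 − cos θ)/2 to get cos θ = 1 − 2(0.73) = -0.460, hence θ₀ = arccos -0.460 = 117.4°.
Before full moon the principal value applies: θ = 117.4°.
At 360°/29.5 d per day, 117.4° corresponds to 9.62 days.

9.6 days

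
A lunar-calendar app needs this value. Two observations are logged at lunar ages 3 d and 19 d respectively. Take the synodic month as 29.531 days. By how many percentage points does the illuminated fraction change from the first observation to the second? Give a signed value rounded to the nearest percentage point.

First observation: θ = 360°·3/29.531 = 36.6°, so f = 0.098.
Second observation: θ = 231.6°, f = 0.810.
Δf = 0.810 − 0.098 = +0.712, i.e. +71 pp.

+71 percentage points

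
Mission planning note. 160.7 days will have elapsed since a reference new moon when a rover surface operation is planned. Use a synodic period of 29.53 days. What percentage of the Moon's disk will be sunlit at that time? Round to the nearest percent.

97%

Reduce mod P: 160.7 − 5×29.53 = 13.05 d into the current lunation.
Phase angle: θ = 360°·(13.05 d)/(29.53 d) = 159.1°.
Illuminated fraction = (1 − cos 159.1°)/2 = (1 − (-0.934))/2 ≈ 0.967, so 97%.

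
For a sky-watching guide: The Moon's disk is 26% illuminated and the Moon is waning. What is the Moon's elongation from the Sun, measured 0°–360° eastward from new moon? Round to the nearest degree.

cos θ = 1 − 2f = 0.480, giving a principal value of 61.3°.
A waning Moon lies in 180°–360°, so θ = 360° − 61.3° = 298.7°.

299°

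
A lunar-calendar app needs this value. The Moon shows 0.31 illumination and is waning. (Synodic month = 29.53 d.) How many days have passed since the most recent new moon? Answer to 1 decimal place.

24.0 days

Invert f = (1 − cos θ)/2 to get cos θ = 1 − 2(0.31) = 0.380, hence θ₀ = arccos 0.380 = 67.7°.
Waning ⇒ past full, so θ = 360° − 67.7° = 292.3°.
That fraction of the synodic month is 292.3/360 × 29.53 d ≈ 23.98 d.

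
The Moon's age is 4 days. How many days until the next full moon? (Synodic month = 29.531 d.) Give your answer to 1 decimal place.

Full moon is 0.5 of the way through the cycle: age 0.5 × 29.531 = 14.765 d.
So 10.765 days remain (14.765 − 4).

10.8 days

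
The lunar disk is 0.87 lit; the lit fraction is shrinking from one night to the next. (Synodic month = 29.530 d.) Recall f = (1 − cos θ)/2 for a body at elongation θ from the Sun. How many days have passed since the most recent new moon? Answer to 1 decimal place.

Invert f = (1 − cos θ)/2 to get cos θ = 1 − 2(0.87) = -0.740, hence θ₀ = arccos -0.740 = 137.7°.
Waning ⇒ past full, so θ = 360° − 137.7° = 222.3°.
Age = 29.530 × 222.3°/360° ≈ 18.23 days.

18.2 days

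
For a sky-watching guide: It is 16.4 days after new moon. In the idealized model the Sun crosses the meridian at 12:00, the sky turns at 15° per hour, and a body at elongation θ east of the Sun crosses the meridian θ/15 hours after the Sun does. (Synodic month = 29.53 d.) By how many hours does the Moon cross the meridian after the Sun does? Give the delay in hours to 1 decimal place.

13.3 h

The Moon has covered 16.4/29.53 of its cycle, so θ ≈ 360° × 16.4/29.53 = 199.9°.
Delay after the Sun = 199.9° / (15°/h) ≈ 13.33 h.
So the Moon crosses the meridian 13.33 h after the Sun.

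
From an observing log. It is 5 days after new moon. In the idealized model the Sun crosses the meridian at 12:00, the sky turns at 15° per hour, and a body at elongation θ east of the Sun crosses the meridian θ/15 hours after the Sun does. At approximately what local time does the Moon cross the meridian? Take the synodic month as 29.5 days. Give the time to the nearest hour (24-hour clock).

16:00

Elongation θ = 360° × 5/29.5 ≈ 61.0°.
Delay after the Sun = 61.0° / (15°/h) ≈ 4.07 h.
12:00 + 4.07 h ≈ 16:04 → 16:00 to the nearest hour.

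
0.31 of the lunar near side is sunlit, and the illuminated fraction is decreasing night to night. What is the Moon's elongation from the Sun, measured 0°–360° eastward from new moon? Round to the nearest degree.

Invert f = (1 − cos θ)/2 to get cos θ = 1 − 2(0.31) = 0.380, hence θ₀ = arccos 0.380 = 67.7°.
A waning Moon lies in 180°–360°, so θ = 360° − 67.7° = 292.3°.

292°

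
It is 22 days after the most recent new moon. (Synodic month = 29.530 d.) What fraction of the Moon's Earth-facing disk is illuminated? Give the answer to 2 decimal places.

0.52

The Moon has covered 22/29.530 of its cycle, so θ ≈ 360° × 22/29.530 = 268.2°.
With cos θ = (-0.031), the lit fraction is (1 − (-0.031))/2 ≈ 0.516.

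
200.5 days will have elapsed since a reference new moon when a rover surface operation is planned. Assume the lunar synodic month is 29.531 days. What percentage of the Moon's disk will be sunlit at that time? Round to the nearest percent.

200.5 d spans 6 complete synodic months (6 × 29.531 = 177.19 d) plus 23.31 d.
The Moon has covered 23.31/29.531 of its cycle, so θ ≈ 360° × 23.31/29.531 = 284.2°.
cos 284.2° = 0.245, so f = (1 − 0.245)/2 = 0.377, so 38%.

38%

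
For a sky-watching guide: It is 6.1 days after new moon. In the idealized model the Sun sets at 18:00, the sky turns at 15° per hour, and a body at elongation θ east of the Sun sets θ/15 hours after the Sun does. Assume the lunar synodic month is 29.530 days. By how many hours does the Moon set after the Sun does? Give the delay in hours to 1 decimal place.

5.0 h

The Moon has covered 6.1/29.530 of its cycle, so θ ≈ 360° × 6.1/29.530 = 74.4°.
Delay after the Sun = 74.4° / (15°/h) ≈ 4.96 h.
So the Moon sets 4.96 h after the Sun.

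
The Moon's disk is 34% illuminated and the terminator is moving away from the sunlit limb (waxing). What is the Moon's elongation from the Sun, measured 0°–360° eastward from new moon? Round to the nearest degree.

71°

cos θ = 1 − 2f = 0.320, giving a principal value of 71.3°.
Waxing ⇒ before full, so θ = 71.3°.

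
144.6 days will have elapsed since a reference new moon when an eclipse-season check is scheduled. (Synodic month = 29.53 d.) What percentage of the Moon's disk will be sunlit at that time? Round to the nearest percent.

10%

144.6/29.53 = 4.897 lunations, so 4 complete cycles and 26.48 d into the next.
The Moon has covered 26.48/29.53 of its cycle, so θ ≈ 360° × 26.48/29.53 = 322.8°.
Illuminated fraction = (1 − cos 322.8°)/2 = (1 − 0.797)/2 ≈ 0.102, so 10%.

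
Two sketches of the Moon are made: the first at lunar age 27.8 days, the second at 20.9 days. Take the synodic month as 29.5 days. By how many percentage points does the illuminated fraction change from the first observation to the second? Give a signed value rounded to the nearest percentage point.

θ₁ = 360° × 27.8/29.5 = 339.3°, f₁ = (1 − cos θ₁)/2 = 0.032.
θ₂ = 360° × 20.9/29.5 = 255.1°, f₂ = (1 − cos θ₂)/2 = 0.629.
Change = f₂ − f₁ = +0.597 → +60 percentage points.

+60 pp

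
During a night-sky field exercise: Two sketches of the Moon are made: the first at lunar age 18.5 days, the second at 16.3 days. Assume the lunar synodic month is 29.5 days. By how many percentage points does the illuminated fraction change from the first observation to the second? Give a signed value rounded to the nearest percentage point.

θ₁ = 360° × 18.5/29.5 = 225.8°, f₁ = (1 − cos θ₁)/2 = 0.849.
θ₂ = 360° × 16.3/29.5 = 198.9°, f₂ = (1 − cos θ₂)/2 = 0.973.
Change = f₂ − f₁ = +0.124 → +12 percentage points.

+12 pp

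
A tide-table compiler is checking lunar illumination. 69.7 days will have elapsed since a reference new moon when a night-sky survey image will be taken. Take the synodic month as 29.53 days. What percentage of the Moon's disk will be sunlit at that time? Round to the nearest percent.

82%

Reduce mod P: 69.7 − 2×29.53 = 10.64 d into the current lunation.
Elongation θ = 360° × 10.64/29.53 ≈ 129.7°.
cos 129.7° = (-0.639), so f = (1 − (-0.639))/2 = 0.819, so 82%.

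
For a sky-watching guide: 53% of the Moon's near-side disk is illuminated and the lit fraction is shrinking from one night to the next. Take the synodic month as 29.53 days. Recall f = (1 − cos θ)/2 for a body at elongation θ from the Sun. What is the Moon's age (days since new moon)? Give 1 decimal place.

cos θ = 1 − 2f = -0.060, giving a principal value of 93.4°.
Waning ⇒ past full, so θ = 360° − 93.4° = 266.6°.
At 360°/29.53 d per day, 266.6° corresponds to 21.87 days.

21.9 days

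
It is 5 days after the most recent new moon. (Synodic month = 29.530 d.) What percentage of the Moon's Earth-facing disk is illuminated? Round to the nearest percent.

The Moon has covered 5/29.530 of its cycle, so θ ≈ 360° × 5/29.530 = 61.0°.
cos 61.0° = 0.485, so f = (1 − 0.485)/2 = 0.257, so 26%.

26%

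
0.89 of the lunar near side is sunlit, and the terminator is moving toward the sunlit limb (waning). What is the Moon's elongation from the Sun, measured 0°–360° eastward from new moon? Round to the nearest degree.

cos θ = 1 − 2f = -0.780, giving a principal value of 141.3°.
Since the Moon is past full (waning), take the reflex angle: θ = 360° − 141.3° = 218.7°.

219°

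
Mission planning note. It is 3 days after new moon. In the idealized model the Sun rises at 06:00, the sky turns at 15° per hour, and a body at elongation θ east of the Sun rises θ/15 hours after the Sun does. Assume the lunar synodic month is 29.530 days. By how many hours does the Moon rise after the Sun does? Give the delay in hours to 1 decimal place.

2.4 h

Phase angle: θ = 360°·(3 d)/(29.530 d) = 36.6°.
At 15° of sky rotation per hour, 36.6° corresponds to a 2.44 h lag.
So the Moon rises 2.44 h after the Sun.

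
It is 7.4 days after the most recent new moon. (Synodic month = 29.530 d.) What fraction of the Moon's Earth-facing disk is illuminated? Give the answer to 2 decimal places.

Phase angle: θ = 360°·(7.4 d)/(29.530 d) = 90.2°.
Illuminated fraction = (1 − cos 90.2°)/2 = (1 − (-0.004))/2 ≈ 0.502.

0.50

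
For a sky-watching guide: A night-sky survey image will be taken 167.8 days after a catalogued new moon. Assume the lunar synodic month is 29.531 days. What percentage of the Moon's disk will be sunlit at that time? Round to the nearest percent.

167.8 d spans 5 complete synodic months (5 × 29.531 = 147.66 d) plus 20.15 d.
The Moon has covered 20.15/29.531 of its cycle, so θ ≈ 360° × 20.15/29.531 = 245.6°.
cos 245.6° = (-0.413), so f = (1 − (-0.413))/2 = 0.707, so 71%.

71%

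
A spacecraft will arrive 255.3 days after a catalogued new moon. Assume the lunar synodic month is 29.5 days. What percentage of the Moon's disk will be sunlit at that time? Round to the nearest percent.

Reduce mod P: 255.3 − 8×29.5 = 19.30 d into the current lunation.
Phase angle: θ = 360°·(19.30 d)/(29.5 d) = 235.5°.
Illuminated fraction = (1 − cos 235.5°)/2 = (1 − (-0.566))/2 ≈ 0.783, so 78%.

78%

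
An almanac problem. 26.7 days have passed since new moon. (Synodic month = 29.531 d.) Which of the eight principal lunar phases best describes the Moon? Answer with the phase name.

waning crescent

At 26.7/29.531 of the cycle, θ ≈ 325° — the waning crescent range.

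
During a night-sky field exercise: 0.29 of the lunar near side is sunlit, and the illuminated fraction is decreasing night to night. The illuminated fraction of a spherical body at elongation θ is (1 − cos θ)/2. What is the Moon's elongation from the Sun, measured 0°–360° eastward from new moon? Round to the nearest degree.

Invert f = (1 − cos θ)/2 to get cos θ = 1 − 2(0.29) = 0.420, hence θ₀ = arccos 0.420 = 65.2°.
A waning Moon lies in 180°–360°, so θ = 360° − 65.2° = 294.8°.

295°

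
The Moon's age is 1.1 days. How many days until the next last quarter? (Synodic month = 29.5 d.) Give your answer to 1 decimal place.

21.0 days

Last quarter is 0.75 of the way through the cycle: age 0.75 × 29.5 = 22.125 d.
That is 22.125 − 1.1 = 21.025 days ahead.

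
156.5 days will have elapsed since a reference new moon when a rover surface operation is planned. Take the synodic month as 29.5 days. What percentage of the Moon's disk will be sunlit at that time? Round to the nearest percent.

156.5 d spans 5 complete synodic months (5 × 29.5 = 147.50 d) plus 9.00 d.
The Moon has covered 9.00/29.5 of its cycle, so θ ≈ 360° × 9.00/29.5 = 109.8°.
cos 109.8° = (-0.339), so f = (1 − (-0.339))/2 = 0.670, so 67%.

67%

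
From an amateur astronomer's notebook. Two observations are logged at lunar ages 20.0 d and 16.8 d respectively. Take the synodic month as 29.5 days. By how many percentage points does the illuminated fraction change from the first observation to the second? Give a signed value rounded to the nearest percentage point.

First observation: θ = 360°·20.0/29.5 = 244.1°, so f = 0.719.
Second observation: θ = 205.0°, f = 0.953.
Δf = 0.953 − 0.719 = +0.234, i.e. +23 pp.

+23 pp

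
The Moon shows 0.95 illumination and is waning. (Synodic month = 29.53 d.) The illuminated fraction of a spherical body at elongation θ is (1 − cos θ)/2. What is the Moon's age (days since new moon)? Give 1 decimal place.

16.9 days

Invert f = (1 − cos θ)/2 to get cos θ = 1 − 2(0.95) = -0.900, hence θ₀ = arccos -0.900 = 154.2°.
Waning ⇒ past full, so θ = 360° − 154.2° = 205.8°.
That fraction of the synodic month is 205.8/360 × 29.53 d ≈ 16.88 d.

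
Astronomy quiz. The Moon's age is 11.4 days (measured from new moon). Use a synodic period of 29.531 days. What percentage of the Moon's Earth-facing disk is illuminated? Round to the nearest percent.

88%

Phase angle: θ = 360°·(11.4 d)/(29.531 d) = 139.0°.
cos 139.0° = (-0.754), so f = (1 − (-0.754))/2 = 0.877, so 88%.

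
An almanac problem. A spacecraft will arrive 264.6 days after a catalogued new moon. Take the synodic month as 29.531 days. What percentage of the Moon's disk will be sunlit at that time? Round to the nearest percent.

2%

264.6/29.531 = 8.960 lunations, so 8 complete cycles and 28.35 d into the next.
Phase angle: θ = 360°·(28.35 d)/(29.531 d) = 345.6°.
Illuminated fraction = (1 − cos 345.6°)/2 = (1 − 0.969)/2 ≈ 0.016, so 2%.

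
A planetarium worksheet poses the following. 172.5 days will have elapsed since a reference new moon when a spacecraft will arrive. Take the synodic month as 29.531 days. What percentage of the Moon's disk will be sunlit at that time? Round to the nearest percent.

172.5/29.531 = 5.841 lunations, so 5 complete cycles and 24.84 d into the next.
Phase angle: θ = 360°·(24.84 d)/(29.531 d) = 302.9°.
With cos θ = 0.543, the lit fraction is (1 − 0.543)/2 ≈ 0.229, so 23%.

23%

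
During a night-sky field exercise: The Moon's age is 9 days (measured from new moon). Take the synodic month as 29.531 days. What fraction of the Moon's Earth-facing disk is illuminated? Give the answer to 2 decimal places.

Elongation θ = 360° × 9/29.531 ≈ 109.7°.
With cos θ = (-0.337), the lit fraction is (1 − (-0.337))/2 ≈ 0.669.

0.67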